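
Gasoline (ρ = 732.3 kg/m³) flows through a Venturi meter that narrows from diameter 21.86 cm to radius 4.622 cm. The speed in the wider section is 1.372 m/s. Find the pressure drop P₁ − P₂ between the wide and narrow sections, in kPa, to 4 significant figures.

ΔP ≈ 20.86 kPa

The volume flow rate is constant, so v₂ = (A₁/A₂)v₁ = (375.3/67.11)·1.372 = 7.672 m/s.
The pipe is horizontal, so Bernoulli reduces to P₁ + ½ρv₁² = P₂ + ½ρv₂².
P₁ − P₂ = ½·732.3·(7.672² − 1.372²) = ½·732.3·56.98 = 20860 Pa.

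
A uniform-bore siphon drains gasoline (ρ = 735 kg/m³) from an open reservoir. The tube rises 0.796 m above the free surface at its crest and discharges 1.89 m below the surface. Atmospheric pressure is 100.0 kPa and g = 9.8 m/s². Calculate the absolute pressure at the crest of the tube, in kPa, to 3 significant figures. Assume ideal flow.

The outlet speed comes from Torricelli: v = √(2g·1.89) = 6.09 m/s.
The bore is uniform, so the speed at the crest is the same v. Bernoulli surface→crest: P_atm = P_top + ½ρv² + ρg·h_top.
P_top = 100000 − ½·735·6.09² − 735·9.8·0.796 = 80700 Pa.

P_top ≈ 80.7 kPa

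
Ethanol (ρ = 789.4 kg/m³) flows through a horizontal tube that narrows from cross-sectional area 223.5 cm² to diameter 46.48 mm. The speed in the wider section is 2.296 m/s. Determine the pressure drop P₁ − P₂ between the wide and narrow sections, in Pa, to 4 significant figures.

Mass conservation (A₁v₁ = A₂v₂) gives v₂ = 2.296 × 223.5/16.97 = 30.24 m/s.
Along the horizontal streamline, P + ½ρv² is constant.
P₁ − P₂ = ½·789.4·(30.24² − 2.296²) = ½·789.4·909.4 = 358900 Pa.

ΔP ≈ 358900 Pa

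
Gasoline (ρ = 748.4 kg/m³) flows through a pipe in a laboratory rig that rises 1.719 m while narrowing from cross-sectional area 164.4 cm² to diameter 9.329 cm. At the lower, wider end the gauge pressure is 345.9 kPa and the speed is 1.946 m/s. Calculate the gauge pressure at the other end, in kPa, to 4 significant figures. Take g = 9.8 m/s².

Mass conservation (A₁v₁ = A₂v₂) gives v₂ = 1.946 × 164.4/68.35 = 4.680 m/s.
Bernoulli: P₁ + ½ρv₁² + ρg h₁ = P₂ + ½ρv₂² + ρg h₂, so P₂ = P₁ + ½ρ(v₁² − v₂²) − ρg(h₂ − h₁).
P₂ = 345900 + ½·748.4·(1.946² − 4.680²) − 748.4·9.8·(+1.719) = 345900 + (-6780) − (12610) = 326500 Pa.

326.5 kPa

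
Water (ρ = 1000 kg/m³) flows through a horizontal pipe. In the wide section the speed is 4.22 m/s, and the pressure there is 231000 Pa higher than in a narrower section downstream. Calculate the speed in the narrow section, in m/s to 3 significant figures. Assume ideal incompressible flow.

v₂ ≈ 21.9 m/s

Along the level pipe P + ½ρv² is conserved, hence v₂² = v₁² + 2(P₁ − P₂)/ρ.
v₂ = √(4.22² + 2·231000/1000) = √(17.8 + 462) = 21.9 m/s.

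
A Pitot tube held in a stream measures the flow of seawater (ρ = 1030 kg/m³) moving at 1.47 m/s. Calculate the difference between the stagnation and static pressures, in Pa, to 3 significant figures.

Bernoulli between the free stream and the stagnation point: ½ρv² = P_stag − P_static.
ΔP = ½·1030·1.47² = 1110 Pa.

ΔP ≈ 1110 Pa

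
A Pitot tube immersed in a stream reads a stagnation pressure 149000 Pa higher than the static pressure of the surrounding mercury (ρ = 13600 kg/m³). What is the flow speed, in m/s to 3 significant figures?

v = 4.68 m/s

The dynamic pressure equals the rise in static pressure at the stagnation point: ΔP = ½ρv².
v = √(2ΔP/ρ) = √(2·149000/13600) = 4.68 m/s.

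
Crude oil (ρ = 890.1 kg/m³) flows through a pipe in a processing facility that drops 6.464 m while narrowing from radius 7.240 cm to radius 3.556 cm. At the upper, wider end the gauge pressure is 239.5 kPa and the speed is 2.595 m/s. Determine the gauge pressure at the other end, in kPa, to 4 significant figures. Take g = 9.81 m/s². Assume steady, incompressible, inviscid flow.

P₂ ≈ 247.4 kPa

Mass conservation (A₁v₁ = A₂v₂) gives v₂ = 2.595 × 164.7/39.73 = 10.76 m/s.
Energy conservation along the streamline gives P₂ = P₁ − ½ρ(v₂² − v₁²) − ρg(h₂ − h₁).
P₂ = 239500 + ½·890.1·(2.595² − 10.76²) − 890.1·9.81·(−6.464) = 239500 + (-48500) − (-56440) = 247400 Pa.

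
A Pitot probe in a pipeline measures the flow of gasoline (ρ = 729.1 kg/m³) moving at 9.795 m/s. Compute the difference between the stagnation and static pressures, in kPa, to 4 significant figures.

At the stagnation point the flow is brought to rest, so Bernoulli gives P_stag − P_static = ½ρv².
ΔP = ½·729.1·9.795² = 34980 Pa.

ΔP = 34.98 kPa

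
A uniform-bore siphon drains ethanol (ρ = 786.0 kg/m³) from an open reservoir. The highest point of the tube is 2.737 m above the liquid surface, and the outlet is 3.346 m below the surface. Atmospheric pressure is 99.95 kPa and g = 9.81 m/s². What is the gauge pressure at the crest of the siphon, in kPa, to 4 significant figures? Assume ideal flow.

Bernoulli surface→outlet gives ½v² = g·h_out, so v = √(2·9.81·3.346) = 8.102 m/s.
The bore is uniform, so the speed at the crest is the same v. Bernoulli surface→crest: P_atm = P_top + ½ρv² + ρg·h_top.
P_top = 99950 − ½·786.0·8.102² − 786.0·9.81·2.737 = 53050 Pa. So P_gauge = P_top − P_atm = -46900 Pa.

P_gauge = -46.90 kPa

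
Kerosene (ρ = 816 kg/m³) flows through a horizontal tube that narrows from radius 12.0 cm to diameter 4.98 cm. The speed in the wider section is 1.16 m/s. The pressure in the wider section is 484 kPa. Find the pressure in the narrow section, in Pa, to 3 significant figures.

P₂ = 188000 Pa

Continuity gives A₁v₁ = A₂v₂, so v₂ = (452 cm²)/(19.5 cm²) × 1.16 m/s = 26.9 m/s.
With no height change, Bernoulli's equation is P₁ + ½ρv₁² = P₂ + ½ρv₂².
P₂ = P₁ − ½ρ(v₂² − v₁²) = 484000 − ½·816·(26.9² − 1.16²) = 484000 − 296000 = 188000 Pa.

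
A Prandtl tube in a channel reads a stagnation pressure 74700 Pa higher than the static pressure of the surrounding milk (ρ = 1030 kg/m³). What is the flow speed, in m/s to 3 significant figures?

Bernoulli between the free stream and the stagnation point: ½ρv² = P_stag − P_static.
v = √(2ΔP/ρ) = √(2·74700/1030) = 12.0 m/s.

v ≈ 12.0 m/s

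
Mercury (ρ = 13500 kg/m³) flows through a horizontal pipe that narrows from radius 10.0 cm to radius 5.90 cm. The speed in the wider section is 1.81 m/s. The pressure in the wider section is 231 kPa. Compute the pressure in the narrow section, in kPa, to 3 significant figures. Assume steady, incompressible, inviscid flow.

P₂ = 70.6 kPa

By continuity, v₂ = v₁·A₁/A₂ = 1.81·(314/109) = 5.20 m/s.
With no height change, Bernoulli's equation is P₁ + ½ρv₁² = P₂ + ½ρv₂².
P₂ = P₁ − ½ρ(v₂² − v₁²) = 231000 − ½·13500·(5.20² − 1.81²) = 231000 − 160000 = 70600 Pa.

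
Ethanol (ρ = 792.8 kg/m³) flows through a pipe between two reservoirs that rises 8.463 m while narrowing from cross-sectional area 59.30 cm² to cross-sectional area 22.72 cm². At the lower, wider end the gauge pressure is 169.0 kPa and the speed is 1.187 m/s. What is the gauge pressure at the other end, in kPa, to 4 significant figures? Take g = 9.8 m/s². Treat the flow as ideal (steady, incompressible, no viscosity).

P₂ ≈ 100.0 kPa

The volume flow rate is constant, so v₂ = (A₁/A₂)v₁ = (59.30/22.72)·1.187 = 3.098 m/s.
Bernoulli: P₁ + ½ρv₁² + ρg h₁ = P₂ + ½ρv₂² + ρg h₂, so P₂ = P₁ + ½ρ(v₁² − v₂²) − ρg(h₂ − h₁).
P₂ = 169000 + ½·792.8·(1.187² − 3.098²) − 792.8·9.8·(+8.463) = 169000 + (-3246) − (65750) = 100000 Pa.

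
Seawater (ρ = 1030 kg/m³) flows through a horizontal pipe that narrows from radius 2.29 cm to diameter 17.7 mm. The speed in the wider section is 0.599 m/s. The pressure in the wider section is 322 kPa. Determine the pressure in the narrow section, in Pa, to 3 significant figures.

P₂ ≈ 314000 Pa

The volume flow rate is constant, so v₂ = (A₁/A₂)v₁ = (16.5/2.46)·0.599 = 4.01 m/s.
The pipe is horizontal, so Bernoulli reduces to P₁ + ½ρv₁² = P₂ + ½ρv₂².
P₂ = P₁ − ½ρ(v₂² − v₁²) = 322000 − ½·1030·(4.01² − 0.599²) = 322000 − 8100 = 314000 Pa.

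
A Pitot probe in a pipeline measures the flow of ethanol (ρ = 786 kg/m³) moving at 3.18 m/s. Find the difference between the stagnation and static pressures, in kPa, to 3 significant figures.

Bernoulli between the free stream and the stagnation point: ½ρv² = P_stag − P_static.
ΔP = ½·786·3.18² = 3970 Pa.

3.97 kPa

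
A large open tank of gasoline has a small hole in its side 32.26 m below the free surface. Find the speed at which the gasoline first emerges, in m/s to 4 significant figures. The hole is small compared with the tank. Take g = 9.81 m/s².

Bernoulli from surface to hole (P equal, v_surface ≈ 0): v = √(2gh) = √(2×9.81×32.26) = 25.16 m/s.

v = 25.16 m/s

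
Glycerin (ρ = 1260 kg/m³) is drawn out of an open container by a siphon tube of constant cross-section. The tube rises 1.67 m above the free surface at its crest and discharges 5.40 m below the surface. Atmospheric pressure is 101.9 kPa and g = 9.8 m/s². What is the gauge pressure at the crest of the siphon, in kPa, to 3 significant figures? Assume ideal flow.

P_gauge = -87.3 kPa

The outlet speed comes from Torricelli: v = √(2g·5.40) = 10.3 m/s.
With constant cross-section the crest speed equals v; applying Bernoulli from the surface up to the crest, P_top = P_atm − ½ρv² − ρg·h_top.
P_top = 101900 − ½·1260·10.3² − 1260·9.8·1.67 = 14600 Pa. So P_gauge = P_top − P_atm = -87300 Pa.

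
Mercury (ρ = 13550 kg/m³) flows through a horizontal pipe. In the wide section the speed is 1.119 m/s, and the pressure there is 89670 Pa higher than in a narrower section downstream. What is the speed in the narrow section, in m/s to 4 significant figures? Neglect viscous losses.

Along the level pipe P + ½ρv² is conserved, hence v₂² = v₁² + 2(P₁ − P₂)/ρ.
v₂ = √(1.119² + 2·89670/13550) = √(1.252 + 13.24) = 3.806 m/s.

v₂ ≈ 3.806 m/s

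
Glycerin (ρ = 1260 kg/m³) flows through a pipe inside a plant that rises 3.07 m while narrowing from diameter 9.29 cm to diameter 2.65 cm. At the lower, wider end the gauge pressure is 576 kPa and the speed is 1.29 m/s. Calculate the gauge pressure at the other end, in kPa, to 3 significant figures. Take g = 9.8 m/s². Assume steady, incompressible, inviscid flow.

P₂ = 381 kPa

Continuity gives A₁v₁ = A₂v₂, so v₂ = (67.8 cm²)/(5.52 cm²) × 1.29 m/s = 15.9 m/s.
Bernoulli: P₁ + ½ρv₁² + ρg h₁ = P₂ + ½ρv₂² + ρg h₂, so P₂ = P₁ + ½ρ(v₁² − v₂²) − ρg(h₂ − h₁).
P₂ = 576000 + ½·1260·(1.29² − 15.9²) − 1260·9.8·(+3.07) = 576000 + (-157000) − (37900) = 381000 Pa.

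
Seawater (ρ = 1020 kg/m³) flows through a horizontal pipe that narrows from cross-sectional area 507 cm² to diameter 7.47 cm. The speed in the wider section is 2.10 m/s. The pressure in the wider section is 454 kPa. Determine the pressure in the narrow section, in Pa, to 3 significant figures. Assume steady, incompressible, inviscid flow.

P₂ ≈ 155000 Pa

Mass conservation (A₁v₁ = A₂v₂) gives v₂ = 2.10 × 507/43.8 = 24.3 m/s.
The pipe is horizontal, so Bernoulli reduces to P₁ + ½ρv₁² = P₂ + ½ρv₂².
P₂ = P₁ − ½ρ(v₂² − v₁²) = 454000 − ½·1020·(24.3² − 2.10²) = 454000 − 299000 = 155000 Pa.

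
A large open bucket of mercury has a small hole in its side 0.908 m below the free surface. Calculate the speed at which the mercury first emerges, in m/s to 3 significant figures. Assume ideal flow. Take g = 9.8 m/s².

4.22 m/s

Bernoulli from surface to hole (P equal, v_surface ≈ 0): v = √(2gh) = √(2×9.8×0.908) = 4.22 m/s.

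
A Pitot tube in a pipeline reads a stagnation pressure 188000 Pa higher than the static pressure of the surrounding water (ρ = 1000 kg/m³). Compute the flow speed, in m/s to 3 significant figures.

At the stagnation point the flow is brought to rest, so Bernoulli gives P_stag − P_static = ½ρv².
v = √(2ΔP/ρ) = √(2·188000/1000) = 19.4 m/s.

v = 19.4 m/s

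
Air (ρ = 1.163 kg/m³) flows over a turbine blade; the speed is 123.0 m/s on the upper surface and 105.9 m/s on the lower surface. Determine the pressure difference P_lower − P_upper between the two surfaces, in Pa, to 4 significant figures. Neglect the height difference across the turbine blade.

With negligible Δh, P + ½ρv² is constant, so P_low − P_up = ½ρ(v_up² − v_low²).
ΔP = ½·1.163·(123.0² − 105.9²) = 2276 Pa.

ΔP ≈ 2276 Pa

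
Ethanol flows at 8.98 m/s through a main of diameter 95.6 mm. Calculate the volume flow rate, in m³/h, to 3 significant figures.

232 m³/h

Q = A·v = 0.00718 m² × 8.98 m/s = 0.0645 m³/s.
Converting: 0.0645 m³/s × 3600 = 232 m³/h.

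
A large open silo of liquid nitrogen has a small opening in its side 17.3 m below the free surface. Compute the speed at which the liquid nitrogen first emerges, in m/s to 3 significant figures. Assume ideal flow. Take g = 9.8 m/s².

v ≈ 18.4 m/s

Torricelli's result v = √(2gh) gives v = √(2·9.8·17.3) = 18.4 m/s.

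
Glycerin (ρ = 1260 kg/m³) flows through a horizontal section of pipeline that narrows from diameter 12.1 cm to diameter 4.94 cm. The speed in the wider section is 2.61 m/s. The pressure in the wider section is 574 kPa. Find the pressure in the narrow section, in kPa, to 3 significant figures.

P₂ ≈ 424 kPa

Continuity gives A₁v₁ = A₂v₂, so v₂ = (115 cm²)/(19.2 cm²) × 2.61 m/s = 15.7 m/s.
The pipe is horizontal, so Bernoulli reduces to P₁ + ½ρv₁² = P₂ + ½ρv₂².
P₂ = P₁ − ½ρ(v₂² − v₁²) = 574000 − ½·1260·(15.7² − 2.61²) = 574000 − 150000 = 424000 Pa.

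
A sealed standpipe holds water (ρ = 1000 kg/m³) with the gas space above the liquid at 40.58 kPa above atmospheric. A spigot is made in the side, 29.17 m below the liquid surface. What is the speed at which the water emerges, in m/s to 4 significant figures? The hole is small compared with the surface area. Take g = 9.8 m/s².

Take point 1 at the surface (v₁ ≈ 0) and point 2 at the hole (at atmospheric pressure). Bernoulli: P₁ + ρg h = P_atm + ½ρv₂².
With P₁ − P_atm = 40580 Pa, v₂ = √(2gh + 2ΔP/ρ) = √(2·9.8·29.17 + 2·40580/1000) = 25.55 m/s.

v = 25.55 m/s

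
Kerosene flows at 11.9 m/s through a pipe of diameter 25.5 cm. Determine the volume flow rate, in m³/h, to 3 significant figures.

Q = 2190 m³/h

Q = A·v = 0.0511 m² × 11.9 m/s = 0.608 m³/s.
Converting: 0.608 m³/s × 3600 = 2190 m³/h.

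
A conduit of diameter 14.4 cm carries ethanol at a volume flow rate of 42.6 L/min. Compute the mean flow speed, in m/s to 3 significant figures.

Q = 42.6 L/min = 0.000710 m³/s.
v = Q/A = 0.000710 / 0.0163 = 0.0436 m/s.

0.0436 m/s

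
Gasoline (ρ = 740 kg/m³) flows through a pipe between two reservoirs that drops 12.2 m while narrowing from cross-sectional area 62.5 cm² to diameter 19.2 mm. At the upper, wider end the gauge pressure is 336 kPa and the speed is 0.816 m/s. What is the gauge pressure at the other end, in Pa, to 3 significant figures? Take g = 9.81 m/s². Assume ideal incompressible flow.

By continuity, v₂ = v₁·A₁/A₂ = 0.816·(62.5/2.90) = 17.6 m/s.
Bernoulli: P₁ + ½ρv₁² + ρg h₁ = P₂ + ½ρv₂² + ρg h₂, so P₂ = P₁ + ½ρ(v₁² − v₂²) − ρg(h₂ − h₁).
P₂ = 336000 + ½·740·(0.816² − 17.6²) − 740·9.81·(−12.2) = 336000 + (-115000) − (-88600) = 310000 Pa.

P₂ ≈ 310000 Pa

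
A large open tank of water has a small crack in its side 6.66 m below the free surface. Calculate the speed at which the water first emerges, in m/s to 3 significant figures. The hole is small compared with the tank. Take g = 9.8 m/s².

v ≈ 11.4 m/s

Torricelli's result v = √(2gh) gives v = √(2·9.8·6.66) = 11.4 m/s.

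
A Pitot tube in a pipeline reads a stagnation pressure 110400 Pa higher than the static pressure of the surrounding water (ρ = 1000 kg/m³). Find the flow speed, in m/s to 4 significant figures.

14.86 m/s

At the stagnation point the flow is brought to rest, so Bernoulli gives P_stag − P_static = ½ρv².
v = √(2ΔP/ρ) = √(2·110400/1000) = 14.86 m/s.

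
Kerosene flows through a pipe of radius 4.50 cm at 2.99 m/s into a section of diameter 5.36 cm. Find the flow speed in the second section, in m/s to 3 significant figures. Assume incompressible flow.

The volume flow rate is constant, so v₂ = (A₁/A₂)v₁ = (63.6/22.6)·2.99 = 8.43 m/s.

v₂ ≈ 8.43 m/s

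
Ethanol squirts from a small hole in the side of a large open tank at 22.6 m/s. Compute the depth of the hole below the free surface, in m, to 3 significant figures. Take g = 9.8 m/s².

For a small hole in a large open tank, ½v² = gh, giving h = v²/(2g).
h = 22.6²/(2·9.8) = 511/19.60 = 26.1 m.

h ≈ 26.1 m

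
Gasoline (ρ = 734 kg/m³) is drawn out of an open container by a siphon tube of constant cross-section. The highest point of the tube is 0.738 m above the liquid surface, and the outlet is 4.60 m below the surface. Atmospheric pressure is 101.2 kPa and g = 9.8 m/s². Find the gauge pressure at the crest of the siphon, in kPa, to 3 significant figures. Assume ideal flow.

P_gauge ≈ -38.4 kPa

The outlet speed comes from Torricelli: v = √(2g·4.60) = 9.50 m/s.
With constant cross-section the crest speed equals v; applying Bernoulli from the surface up to the crest, P_top = P_atm − ½ρv² − ρg·h_top.
P_top = 101200 − ½·734·9.50² − 734·9.8·0.738 = 62800 Pa. So P_gauge = P_top − P_atm = -38400 Pa.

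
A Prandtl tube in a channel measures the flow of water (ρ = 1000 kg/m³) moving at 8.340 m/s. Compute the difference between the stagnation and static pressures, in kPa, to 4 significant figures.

Bernoulli between the free stream and the stagnation point: ½ρv² = P_stag − P_static.
ΔP = ½·1000·8.340² = 34780 Pa.

ΔP = 34.78 kPa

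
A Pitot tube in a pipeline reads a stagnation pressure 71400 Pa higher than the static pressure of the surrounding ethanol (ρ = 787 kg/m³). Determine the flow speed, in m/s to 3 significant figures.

Bernoulli between the free stream and the stagnation point: ½ρv² = P_stag − P_static.
v = √(2ΔP/ρ) = √(2·71400/787) = 13.5 m/s.

v = 13.5 m/s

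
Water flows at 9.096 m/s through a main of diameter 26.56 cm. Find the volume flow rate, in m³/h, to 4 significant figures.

Q = A·v = 0.05540 m² × 9.096 m/s = 0.5040 m³/s.
Converting: 0.5040 m³/s × 3600 = 1814 m³/h.

1814 m³/h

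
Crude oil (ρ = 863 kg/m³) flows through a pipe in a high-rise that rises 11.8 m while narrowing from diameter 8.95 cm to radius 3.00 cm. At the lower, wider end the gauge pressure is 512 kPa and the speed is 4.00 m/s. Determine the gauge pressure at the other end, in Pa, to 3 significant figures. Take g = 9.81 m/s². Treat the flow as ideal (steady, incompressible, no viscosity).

P₂ ≈ 385000 Pa

Mass conservation (A₁v₁ = A₂v₂) gives v₂ = 4.00 × 62.9/28.3 = 8.90 m/s.
Energy conservation along the streamline gives P₂ = P₁ − ½ρ(v₂² − v₁²) − ρg(h₂ − h₁).
P₂ = 512000 + ½·863·(4.00² − 8.90²) − 863·9.81·(+11.8) = 512000 + (-27300) − (99900) = 385000 Pa.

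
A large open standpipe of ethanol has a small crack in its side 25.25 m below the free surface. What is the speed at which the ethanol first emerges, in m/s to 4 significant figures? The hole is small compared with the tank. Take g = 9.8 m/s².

v ≈ 22.25 m/s

Bernoulli from surface to hole (P equal, v_surface ≈ 0): v = √(2gh) = √(2×9.8×25.25) = 22.25 m/s.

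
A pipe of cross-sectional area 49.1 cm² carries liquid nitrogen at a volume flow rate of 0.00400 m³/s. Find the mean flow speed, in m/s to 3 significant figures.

Q = 0.00400 m³/s = 0.00400 m³/s.
v = Q/A = 0.00400 / 0.00491 = 0.815 m/s.

v ≈ 0.815 m/s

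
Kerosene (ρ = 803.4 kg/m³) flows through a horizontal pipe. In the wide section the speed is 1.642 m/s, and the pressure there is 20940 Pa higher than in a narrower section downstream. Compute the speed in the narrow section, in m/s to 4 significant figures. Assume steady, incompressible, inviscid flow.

Horizontal Bernoulli: P₁ + ½ρv₁² = P₂ + ½ρv₂², so v₂² = v₁² + 2(P₁ − P₂)/ρ.
v₂ = √(1.642² + 2·20940/803.4) = √(2.696 + 52.13) = 7.404 m/s.

v₂ ≈ 7.404 m/s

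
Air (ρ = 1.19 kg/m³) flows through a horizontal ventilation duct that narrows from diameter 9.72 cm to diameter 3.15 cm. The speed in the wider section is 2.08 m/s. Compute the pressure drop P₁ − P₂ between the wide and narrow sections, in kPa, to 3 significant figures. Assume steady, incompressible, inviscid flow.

ΔP ≈ 0.231 kPa

By continuity, v₂ = v₁·A₁/A₂ = 2.08·(74.2/7.79) = 19.8 m/s.
Bernoulli (h₁ = h₂): P₁ − P₂ = ½ρ(v₂² − v₁²).
P₁ − P₂ = ½·1.19·(19.8² − 2.08²) = ½·1.19·388 = 231 Pa.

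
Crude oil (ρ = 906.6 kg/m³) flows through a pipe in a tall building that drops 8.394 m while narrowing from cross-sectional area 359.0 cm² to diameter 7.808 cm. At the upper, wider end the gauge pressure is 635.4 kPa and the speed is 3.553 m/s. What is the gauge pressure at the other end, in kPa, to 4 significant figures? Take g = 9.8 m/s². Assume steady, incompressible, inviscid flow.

By continuity, v₂ = v₁·A₁/A₂ = 3.553·(359.0/47.88) = 26.64 m/s.
Energy conservation along the streamline gives P₂ = P₁ − ½ρ(v₂² − v₁²) − ρg(h₂ − h₁).
P₂ = 635400 + ½·906.6·(3.553² − 26.64²) − 906.6·9.8·(−8.394) = 635400 + (-316000) − (-74580) = 394000 Pa.

P₂ ≈ 394.0 kPa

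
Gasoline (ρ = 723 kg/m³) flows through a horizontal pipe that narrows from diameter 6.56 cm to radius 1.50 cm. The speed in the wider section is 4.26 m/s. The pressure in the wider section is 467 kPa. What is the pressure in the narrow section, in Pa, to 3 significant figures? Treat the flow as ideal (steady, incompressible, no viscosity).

P₂ ≈ 324000 Pa

By continuity, v₂ = v₁·A₁/A₂ = 4.26·(33.8/7.07) = 20.4 m/s.
With no height change, Bernoulli's equation is P₁ + ½ρv₁² = P₂ + ½ρv₂².
P₂ = P₁ − ½ρ(v₂² − v₁²) = 467000 − ½·723·(20.4² − 4.26²) = 467000 − 143000 = 324000 Pa.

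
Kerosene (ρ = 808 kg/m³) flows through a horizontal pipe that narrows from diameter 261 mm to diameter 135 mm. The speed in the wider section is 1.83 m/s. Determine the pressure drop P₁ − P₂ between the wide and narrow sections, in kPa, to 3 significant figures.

By continuity, v₂ = v₁·A₁/A₂ = 1.83·(535/143) = 6.84 m/s.
With no height change, Bernoulli's equation is P₁ + ½ρv₁² = P₂ + ½ρv₂².
P₁ − P₂ = ½·808·(6.84² − 1.83²) = ½·808·43.4 = 17500 Pa.

ΔP = 17.5 kPa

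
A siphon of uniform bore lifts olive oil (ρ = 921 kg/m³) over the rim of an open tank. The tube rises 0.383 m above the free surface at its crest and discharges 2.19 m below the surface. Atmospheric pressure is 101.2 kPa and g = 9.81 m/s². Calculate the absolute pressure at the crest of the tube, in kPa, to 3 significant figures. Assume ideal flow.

Bernoulli surface→outlet gives ½v² = g·h_out, so v = √(2·9.81·2.19) = 6.55 m/s.
With constant cross-section the crest speed equals v; applying Bernoulli from the surface up to the crest, P_top = P_atm − ½ρv² − ρg·h_top.
P_top = 101200 − ½·921·6.55² − 921·9.81·0.383 = 78000 Pa.

78.0 kPa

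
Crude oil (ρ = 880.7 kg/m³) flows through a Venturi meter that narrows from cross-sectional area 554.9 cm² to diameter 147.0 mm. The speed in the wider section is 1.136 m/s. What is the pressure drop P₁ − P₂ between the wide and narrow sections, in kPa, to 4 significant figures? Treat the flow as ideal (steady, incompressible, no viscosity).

The volume flow rate is constant, so v₂ = (A₁/A₂)v₁ = (554.9/169.7)·1.136 = 3.714 m/s.
Along the horizontal streamline, P + ½ρv² is constant.
P₁ − P₂ = ½·880.7·(3.714² − 1.136²) = ½·880.7·12.50 = 5507 Pa.

ΔP ≈ 5.507 kPa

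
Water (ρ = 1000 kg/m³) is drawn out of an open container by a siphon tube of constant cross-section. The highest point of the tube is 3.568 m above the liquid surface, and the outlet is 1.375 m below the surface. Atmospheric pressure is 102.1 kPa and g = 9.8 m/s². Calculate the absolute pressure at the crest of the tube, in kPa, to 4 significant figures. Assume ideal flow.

P_top ≈ 53.66 kPa

Bernoulli surface→outlet gives ½v² = g·h_out, so v = √(2·9.8·1.375) = 5.191 m/s.
The bore is uniform, so the speed at the crest is the same v. Bernoulli surface→crest: P_atm = P_top + ½ρv² + ρg·h_top.
P_top = 102100 − ½·1000·5.191² − 1000·9.8·3.568 = 53660 Pa.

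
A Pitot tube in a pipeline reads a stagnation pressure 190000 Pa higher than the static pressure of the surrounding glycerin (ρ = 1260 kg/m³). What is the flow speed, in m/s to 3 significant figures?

The dynamic pressure equals the rise in static pressure at the stagnation point: ΔP = ½ρv².
v = √(2ΔP/ρ) = √(2·190000/1260) = 17.4 m/s.

17.4 m/s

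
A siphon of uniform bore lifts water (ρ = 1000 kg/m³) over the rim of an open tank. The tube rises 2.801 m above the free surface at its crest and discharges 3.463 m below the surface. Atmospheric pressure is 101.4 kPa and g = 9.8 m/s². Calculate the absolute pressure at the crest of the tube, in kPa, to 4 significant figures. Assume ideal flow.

From the surface to the outlet (both open to atmosphere, surface at rest): v = √(2g·h_out) = √(2·9.8·3.463) = 8.239 m/s.
Continuity keeps v the same throughout the tube; from surface to crest, P_atm + 0 = P_top + ½ρv² + ρg·h_top.
P_top = 101400 − ½·1000·8.239² − 1000·9.8·2.801 = 40010 Pa.

P_top ≈ 40.01 kPa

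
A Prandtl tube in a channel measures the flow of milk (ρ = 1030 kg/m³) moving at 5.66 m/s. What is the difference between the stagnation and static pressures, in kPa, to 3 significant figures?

At the stagnation point the flow is brought to rest, so Bernoulli gives P_stag − P_static = ½ρv².
ΔP = ½·1030·5.66² = 16500 Pa.

16.5 kPa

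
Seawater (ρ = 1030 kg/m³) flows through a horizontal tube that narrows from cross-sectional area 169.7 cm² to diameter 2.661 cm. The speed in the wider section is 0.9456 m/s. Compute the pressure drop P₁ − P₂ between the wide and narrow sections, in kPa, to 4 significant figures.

Mass conservation (A₁v₁ = A₂v₂) gives v₂ = 0.9456 × 169.7/5.561 = 28.85 m/s.
Along the horizontal streamline, P + ½ρv² is constant.
P₁ − P₂ = ½·1030·(28.85² − 0.9456²) = ½·1030·831.7 = 428300 Pa.

ΔP ≈ 428.3 kPa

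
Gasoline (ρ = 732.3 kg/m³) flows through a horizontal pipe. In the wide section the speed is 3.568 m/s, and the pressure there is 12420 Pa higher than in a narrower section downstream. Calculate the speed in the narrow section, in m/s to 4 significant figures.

With h₁ = h₂, rearranging Bernoulli gives v₂ = √(v₁² + 2ΔP/ρ).
v₂ = √(3.568² + 2·12420/732.3) = √(12.73 + 33.92) = 6.830 m/s.

6.830 m/s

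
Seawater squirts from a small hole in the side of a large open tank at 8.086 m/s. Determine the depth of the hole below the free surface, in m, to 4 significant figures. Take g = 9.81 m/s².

h ≈ 3.332 m

For a small hole in a large open tank, ½v² = gh, giving h = v²/(2g).
h = 8.086²/(2·9.81) = 65.38/19.62 = 3.332 m.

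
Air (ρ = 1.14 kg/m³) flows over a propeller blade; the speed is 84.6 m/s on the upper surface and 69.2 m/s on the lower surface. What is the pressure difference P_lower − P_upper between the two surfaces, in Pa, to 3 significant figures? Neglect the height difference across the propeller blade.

1350 Pa

The pressure is lower where the speed is higher: ΔP = ½ρ(v_up² − v_low²).
ΔP = ½·1.14·(84.6² − 69.2²) = 1350 Pa.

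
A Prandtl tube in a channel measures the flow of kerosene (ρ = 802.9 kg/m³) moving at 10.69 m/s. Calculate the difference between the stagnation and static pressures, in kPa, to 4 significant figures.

The dynamic pressure equals the rise in static pressure at the stagnation point: ΔP = ½ρv².
ΔP = ½·802.9·10.69² = 45880 Pa.

ΔP ≈ 45.88 kPa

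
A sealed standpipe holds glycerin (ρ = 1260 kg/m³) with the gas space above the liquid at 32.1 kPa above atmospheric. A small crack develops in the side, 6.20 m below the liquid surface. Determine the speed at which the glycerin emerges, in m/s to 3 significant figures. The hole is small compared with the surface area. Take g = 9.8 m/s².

Take point 1 at the surface (v₁ ≈ 0) and point 2 at the hole (at atmospheric pressure). Bernoulli: P₁ + ρg h = P_atm + ½ρv₂².
With P₁ − P_atm = 32100 Pa, v₂ = √(2gh + 2ΔP/ρ) = √(2·9.8·6.20 + 2·32100/1260) = 13.1 m/s.

v ≈ 13.1 m/s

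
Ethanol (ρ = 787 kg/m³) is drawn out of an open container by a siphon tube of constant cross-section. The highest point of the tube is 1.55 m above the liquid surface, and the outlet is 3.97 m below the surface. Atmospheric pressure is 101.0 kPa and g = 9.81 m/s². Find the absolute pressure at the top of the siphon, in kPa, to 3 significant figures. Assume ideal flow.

P_top = 58.4 kPa

Bernoulli surface→outlet gives ½v² = g·h_out, so v = √(2·9.81·3.97) = 8.83 m/s.
With constant cross-section the crest speed equals v; applying Bernoulli from the surface up to the crest, P_top = P_atm − ½ρv² − ρg·h_top.
P_top = 101000 − ½·787·8.83² − 787·9.81·1.55 = 58400 Pa.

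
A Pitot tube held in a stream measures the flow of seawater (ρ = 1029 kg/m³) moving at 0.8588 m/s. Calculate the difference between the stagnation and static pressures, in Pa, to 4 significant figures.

Bernoulli between the free stream and the stagnation point: ½ρv² = P_stag − P_static.
ΔP = ½·1029·0.8588² = 379.5 Pa.

ΔP ≈ 379.5 Pa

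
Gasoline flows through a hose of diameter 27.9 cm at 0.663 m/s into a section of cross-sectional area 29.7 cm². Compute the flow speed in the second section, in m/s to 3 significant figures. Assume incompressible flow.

v₂ = 13.6 m/s

The volume flow rate is constant, so v₂ = (A₁/A₂)v₁ = (611/29.7)·0.663 = 13.6 m/s.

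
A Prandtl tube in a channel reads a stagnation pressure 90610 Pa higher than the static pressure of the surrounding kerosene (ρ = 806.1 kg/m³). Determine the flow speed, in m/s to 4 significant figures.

v ≈ 14.99 m/s

At the stagnation point the flow is brought to rest, so Bernoulli gives P_stag − P_static = ½ρv².
v = √(2ΔP/ρ) = √(2·90610/806.1) = 14.99 m/s.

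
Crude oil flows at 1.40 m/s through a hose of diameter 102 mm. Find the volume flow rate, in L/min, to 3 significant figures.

Q ≈ 686 L/min

Q = A·v = 0.00817 m² × 1.40 m/s = 0.0114 m³/s.
Converting: 0.0114 m³/s × 60000 = 686 L/min.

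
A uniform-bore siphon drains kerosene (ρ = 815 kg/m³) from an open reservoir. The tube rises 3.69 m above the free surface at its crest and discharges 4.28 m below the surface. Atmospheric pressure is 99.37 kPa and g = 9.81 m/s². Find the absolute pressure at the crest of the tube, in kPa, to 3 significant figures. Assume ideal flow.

Bernoulli surface→outlet gives ½v² = g·h_out, so v = √(2·9.81·4.28) = 9.16 m/s.
Continuity keeps v the same throughout the tube; from surface to crest, P_atm + 0 = P_top + ½ρv² + ρg·h_top.
P_top = 99370 − ½·815·9.16² − 815·9.81·3.69 = 35600 Pa.

35.6 kPa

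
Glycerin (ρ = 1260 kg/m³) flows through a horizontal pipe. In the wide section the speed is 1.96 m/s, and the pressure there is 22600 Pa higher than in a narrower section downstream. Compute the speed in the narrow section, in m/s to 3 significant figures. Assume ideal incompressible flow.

v₂ ≈ 6.30 m/s

With h₁ = h₂, rearranging Bernoulli gives v₂ = √(v₁² + 2ΔP/ρ).
v₂ = √(1.96² + 2·22600/1260) = √(3.84 + 35.9) = 6.30 m/s.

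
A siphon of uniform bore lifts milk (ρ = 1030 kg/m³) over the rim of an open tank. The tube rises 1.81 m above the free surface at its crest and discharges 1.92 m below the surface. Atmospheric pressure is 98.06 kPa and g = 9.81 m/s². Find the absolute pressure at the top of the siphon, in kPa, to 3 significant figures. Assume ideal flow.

P_top ≈ 60.4 kPa

The outlet speed comes from Torricelli: v = √(2g·1.92) = 6.14 m/s.
With constant cross-section the crest speed equals v; applying Bernoulli from the surface up to the crest, P_top = P_atm − ½ρv² − ρg·h_top.
P_top = 98060 − ½·1030·6.14² − 1030·9.81·1.81 = 60400 Pa.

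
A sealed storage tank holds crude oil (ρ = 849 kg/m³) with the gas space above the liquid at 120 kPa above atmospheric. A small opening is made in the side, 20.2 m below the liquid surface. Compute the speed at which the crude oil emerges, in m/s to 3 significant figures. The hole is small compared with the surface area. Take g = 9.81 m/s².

Take point 1 at the surface (v₁ ≈ 0) and point 2 at the hole (at atmospheric pressure). Bernoulli: P₁ + ρg h = P_atm + ½ρv₂².
With P₁ − P_atm = 120000 Pa, v₂ = √(2gh + 2ΔP/ρ) = √(2·9.81·20.2 + 2·120000/849) = 26.1 m/s.

26.1 m/s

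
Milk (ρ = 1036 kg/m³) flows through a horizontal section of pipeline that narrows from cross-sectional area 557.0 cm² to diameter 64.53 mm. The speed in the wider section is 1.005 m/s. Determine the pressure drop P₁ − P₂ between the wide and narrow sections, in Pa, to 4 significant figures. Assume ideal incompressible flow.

Mass conservation (A₁v₁ = A₂v₂) gives v₂ = 1.005 × 557.0/32.70 = 17.12 m/s.
The pipe is horizontal, so Bernoulli reduces to P₁ + ½ρv₁² = P₂ + ½ρv₂².
P₁ − P₂ = ½·1036·(17.12² − 1.005²) = ½·1036·292.0 = 151200 Pa.

ΔP ≈ 151200 Pa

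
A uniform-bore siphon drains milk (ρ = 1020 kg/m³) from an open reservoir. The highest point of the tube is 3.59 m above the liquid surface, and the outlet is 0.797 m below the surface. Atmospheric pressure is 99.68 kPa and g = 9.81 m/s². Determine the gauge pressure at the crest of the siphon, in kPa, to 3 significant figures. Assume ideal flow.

P_gauge ≈ -43.9 kPa

From the surface to the outlet (both open to atmosphere, surface at rest): v = √(2g·h_out) = √(2·9.81·0.797) = 3.95 m/s.
Continuity keeps v the same throughout the tube; from surface to crest, P_atm + 0 = P_top + ½ρv² + ρg·h_top.
P_top = 99680 − ½·1020·3.95² − 1020·9.81·3.59 = 55800 Pa. So P_gauge = P_top − P_atm = -43900 Pa.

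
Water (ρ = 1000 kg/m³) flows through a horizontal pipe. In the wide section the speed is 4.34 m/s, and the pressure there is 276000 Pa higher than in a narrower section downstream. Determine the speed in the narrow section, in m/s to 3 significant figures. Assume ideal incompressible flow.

23.9 m/s

With h₁ = h₂, rearranging Bernoulli gives v₂ = √(v₁² + 2ΔP/ρ).
v₂ = √(4.34² + 2·276000/1000) = √(18.8 + 552) = 23.9 m/s.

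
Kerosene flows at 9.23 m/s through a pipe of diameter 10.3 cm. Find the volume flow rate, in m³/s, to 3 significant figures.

Q = A·v = 0.00833 m² × 9.23 m/s = 0.0769 m³/s.

Q ≈ 0.0769 m³/s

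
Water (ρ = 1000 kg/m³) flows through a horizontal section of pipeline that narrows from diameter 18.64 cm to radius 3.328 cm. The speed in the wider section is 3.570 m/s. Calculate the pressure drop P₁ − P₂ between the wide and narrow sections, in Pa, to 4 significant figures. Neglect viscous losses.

ΔP ≈ 385600 Pa

The volume flow rate is constant, so v₂ = (A₁/A₂)v₁ = (272.9/34.79)·3.570 = 28.00 m/s.
Along the horizontal streamline, P + ½ρv² is constant.
P₁ − P₂ = ½·1000·(28.00² − 3.570²) = ½·1000·771.2 = 385600 Pa.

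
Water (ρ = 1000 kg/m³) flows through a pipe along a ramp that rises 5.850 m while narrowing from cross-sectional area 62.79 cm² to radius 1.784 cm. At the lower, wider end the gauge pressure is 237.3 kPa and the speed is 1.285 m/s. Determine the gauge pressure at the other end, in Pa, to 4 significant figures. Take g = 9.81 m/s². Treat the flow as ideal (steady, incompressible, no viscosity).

Mass conservation (A₁v₁ = A₂v₂) gives v₂ = 1.285 × 62.79/9.999 = 8.070 m/s.
Applying Bernoulli between the two ends and solving for P₂: P₂ = P₁ + ½ρ(v₁² − v₂²) − ρgΔh.
P₂ = 237300 + ½·1000·(1.285² − 8.070²) − 1000·9.81·(+5.850) = 237300 + (-31730) − (57390) = 148200 Pa.

P₂ = 148200 Pa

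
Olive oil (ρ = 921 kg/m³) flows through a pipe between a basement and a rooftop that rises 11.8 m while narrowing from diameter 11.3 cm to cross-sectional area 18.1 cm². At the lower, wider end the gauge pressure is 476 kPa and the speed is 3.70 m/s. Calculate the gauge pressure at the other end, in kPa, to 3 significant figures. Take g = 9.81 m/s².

P₂ ≈ 182 kPa

Continuity gives A₁v₁ = A₂v₂, so v₂ = (100 cm²)/(18.1 cm²) × 3.70 m/s = 20.5 m/s.
Applying Bernoulli between the two ends and solving for P₂: P₂ = P₁ + ½ρ(v₁² − v₂²) − ρgΔh.
P₂ = 476000 + ½·921·(3.70² − 20.5²) − 921·9.81·(+11.8) = 476000 + (-187000) − (107000) = 182000 Pa.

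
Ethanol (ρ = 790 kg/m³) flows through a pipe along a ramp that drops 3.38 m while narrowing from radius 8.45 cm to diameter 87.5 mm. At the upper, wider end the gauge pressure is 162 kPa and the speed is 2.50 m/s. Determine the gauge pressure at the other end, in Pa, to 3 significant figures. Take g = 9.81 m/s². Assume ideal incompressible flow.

P₂ ≈ 156000 Pa

Continuity gives A₁v₁ = A₂v₂, so v₂ = (224 cm²)/(60.1 cm²) × 2.50 m/s = 9.33 m/s.
Bernoulli: P₁ + ½ρv₁² + ρg h₁ = P₂ + ½ρv₂² + ρg h₂, so P₂ = P₁ + ½ρ(v₁² − v₂²) − ρg(h₂ − h₁).
P₂ = 162000 + ½·790·(2.50² − 9.33²) − 790·9.81·(−3.38) = 162000 + (-31900) − (-26200) = 156000 Pa.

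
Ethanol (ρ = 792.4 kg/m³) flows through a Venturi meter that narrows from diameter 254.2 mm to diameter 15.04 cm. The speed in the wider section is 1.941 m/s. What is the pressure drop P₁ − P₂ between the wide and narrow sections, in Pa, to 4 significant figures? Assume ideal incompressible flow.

10690 Pa

By continuity, v₂ = v₁·A₁/A₂ = 1.941·(507.5/177.7) = 5.545 m/s.
With no height change, Bernoulli's equation is P₁ + ½ρv₁² = P₂ + ½ρv₂².
P₁ − P₂ = ½·792.4·(5.545² − 1.941²) = ½·792.4·26.98 = 10690 Pa.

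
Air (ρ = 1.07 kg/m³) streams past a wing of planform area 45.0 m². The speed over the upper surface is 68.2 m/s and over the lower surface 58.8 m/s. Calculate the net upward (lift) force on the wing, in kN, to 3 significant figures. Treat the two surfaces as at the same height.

F ≈ 28.7 kN

With equal heights on the two surfaces, Bernoulli gives P_lower − P_upper = ½ρ(v_upper² − v_lower²).
ΔP = ½·1.07·(68.2² − 58.8²) = 639 Pa.
Lift = ΔP · A = 639 × 45.0 = 28700 N.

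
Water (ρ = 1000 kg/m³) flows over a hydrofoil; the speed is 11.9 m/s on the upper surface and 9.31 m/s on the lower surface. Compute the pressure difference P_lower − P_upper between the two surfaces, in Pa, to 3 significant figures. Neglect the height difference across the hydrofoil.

With negligible Δh, P + ½ρv² is constant, so P_low − P_up = ½ρ(v_up² − v_low²).
ΔP = ½·1000·(11.9² − 9.31²) = 27500 Pa.

27500 Pa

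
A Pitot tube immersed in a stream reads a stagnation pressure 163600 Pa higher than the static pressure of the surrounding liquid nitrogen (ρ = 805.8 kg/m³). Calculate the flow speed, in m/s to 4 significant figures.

v = 20.15 m/s

Bernoulli between the free stream and the stagnation point: ½ρv² = P_stag − P_static.
v = √(2ΔP/ρ) = √(2·163600/805.8) = 20.15 m/s.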